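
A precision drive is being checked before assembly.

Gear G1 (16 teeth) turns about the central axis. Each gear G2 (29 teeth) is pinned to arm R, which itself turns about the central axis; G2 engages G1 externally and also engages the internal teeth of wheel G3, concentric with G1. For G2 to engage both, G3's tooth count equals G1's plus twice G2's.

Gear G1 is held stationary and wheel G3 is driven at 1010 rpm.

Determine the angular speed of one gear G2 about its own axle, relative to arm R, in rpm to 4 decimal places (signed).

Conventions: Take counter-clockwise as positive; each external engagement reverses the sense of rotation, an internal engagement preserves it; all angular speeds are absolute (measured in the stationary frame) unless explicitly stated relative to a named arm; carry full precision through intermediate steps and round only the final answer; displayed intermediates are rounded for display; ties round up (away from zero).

recognized (axles ride arm R): planetary set, 16/29/74 teeth
normalise by the input: solve with ω_ring = 1, then scale by 1010 rpm
ring teeth: 16 + 2·29 = 74
16(ω_sun−ω_arm) = −74(ω_ring−ω_arm),  ω_sun = 0, ω_ring = 1
16(0−ω_arm) = −74(1−ω_arm)  ⇒  90·ω_arm = 74  ⇒  ω_arm = 37/45
sun–planet mesh: 16·(0−37/45) = −29·(ω_p−ω_arm)  ⇒  ω_p−ω_arm = 592/1305
scale: ω_p−ω_arm = 592/1305 × 1010 rpm = +458.1762 rpm

+458.1762 rpm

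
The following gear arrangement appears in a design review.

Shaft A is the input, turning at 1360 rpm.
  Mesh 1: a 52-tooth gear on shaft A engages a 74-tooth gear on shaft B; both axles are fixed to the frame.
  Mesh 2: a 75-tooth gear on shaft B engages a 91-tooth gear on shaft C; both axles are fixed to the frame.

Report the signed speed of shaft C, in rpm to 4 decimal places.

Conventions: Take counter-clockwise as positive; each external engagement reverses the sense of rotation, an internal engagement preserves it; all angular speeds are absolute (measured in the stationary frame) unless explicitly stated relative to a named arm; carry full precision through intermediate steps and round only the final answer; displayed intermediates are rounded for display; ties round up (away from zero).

topology: fixed-axis compound train — 2 meshes, A→C
mesh 1 [52T→74T]: ω = 1360.0000×52/74 = 955.6757 rpm, sense flips to −
mesh 2 [75T→91T]: ω = 955.6757×75/91 = 787.6448 rpm, sense flips to +
signed output speed = +787.6448 rpm

+787.6448 rpm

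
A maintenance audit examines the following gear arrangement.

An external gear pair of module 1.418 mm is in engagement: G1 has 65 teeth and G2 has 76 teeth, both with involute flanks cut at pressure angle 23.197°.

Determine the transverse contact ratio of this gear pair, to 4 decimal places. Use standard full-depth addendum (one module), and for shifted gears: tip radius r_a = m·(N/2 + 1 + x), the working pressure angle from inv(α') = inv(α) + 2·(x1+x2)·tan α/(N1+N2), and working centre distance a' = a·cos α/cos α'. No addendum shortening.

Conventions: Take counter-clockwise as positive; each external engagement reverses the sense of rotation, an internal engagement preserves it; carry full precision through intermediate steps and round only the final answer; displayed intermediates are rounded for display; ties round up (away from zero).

1.6425

recognized (one external pair, fixed centres): single-mesh tooth geometry, m = 1.418, N1 = 65, N2 = 76
base radii: r_b1 = 42.359303, r_b2 = 49.527800
tip radii: r_a1 = 47.503000, r_a2 = 55.302000
no profile shift: α' = α, a' = a
action lengths: √(r_a1²−r_b1²) = 21.499407, √(r_a2²−r_b2²) = 24.603013
base pitch p_b = π·m·cos α = 4.094636
CR = (21.499407 + 24.603013 − 99.969000·sin 23.19700°)/4.094636 = 1.642454
contact ratio ≈ 1.6425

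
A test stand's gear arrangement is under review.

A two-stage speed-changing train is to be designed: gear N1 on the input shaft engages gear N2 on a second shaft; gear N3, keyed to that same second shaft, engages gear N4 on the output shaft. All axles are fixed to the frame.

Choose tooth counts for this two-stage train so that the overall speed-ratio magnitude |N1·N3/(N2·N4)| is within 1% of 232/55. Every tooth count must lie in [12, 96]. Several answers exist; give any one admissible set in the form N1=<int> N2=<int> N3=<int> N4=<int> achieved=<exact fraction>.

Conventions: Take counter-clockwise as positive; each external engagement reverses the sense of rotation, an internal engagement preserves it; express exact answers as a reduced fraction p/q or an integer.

N1=16 N2=15 N3=87 N4=22 achieved=232/55

design class (target 232/55): fixed-axis compound train
target = 232/55 in lowest terms: an exact hit needs N1·N3 = k·232 and N2·N4 = k·55 for one integer k, every count in [12, 96]; additionally prefer no 1:1 stage (N1 ≠ N2, N3 ≠ N4)
k = 1…5: no 1:1-free in-range split of k·232 and k·55 into factor pairs; take k = 6
k = 6: N1·N3 = 1392 = 16·87, N2·N4 = 330 = 15·22
achieved = 16·87/(15·22) = 232/55; |achieved − target| = 0 ≤ 58/1375 ✓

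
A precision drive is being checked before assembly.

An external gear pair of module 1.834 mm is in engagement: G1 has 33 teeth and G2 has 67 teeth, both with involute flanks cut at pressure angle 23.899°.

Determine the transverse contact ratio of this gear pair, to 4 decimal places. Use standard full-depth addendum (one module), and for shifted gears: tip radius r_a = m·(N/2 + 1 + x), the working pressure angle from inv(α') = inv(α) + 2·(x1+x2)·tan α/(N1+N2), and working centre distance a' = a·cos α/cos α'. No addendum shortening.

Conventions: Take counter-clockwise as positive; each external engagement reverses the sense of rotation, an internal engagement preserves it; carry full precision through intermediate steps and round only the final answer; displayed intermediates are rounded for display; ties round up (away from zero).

single-mesh involute tooth geometry (33T engaging 67T at module 1.834)
base radii: r_b1 = 27.666453, r_b2 = 56.171283
tip radii: r_a1 = 32.095000, r_a2 = 63.273000
no profile shift: α' = α, a' = a
action lengths: √(r_a1²−r_b1²) = 16.268264, √(r_a2²−r_b2²) = 29.124894
base pitch p_b = π·m·cos α = 5.267680
CR = (16.268264 + 29.124894 − 91.700000·sin 23.89900°)/5.267680 = 1.564852
contact ratio ≈ 1.5649

1.5649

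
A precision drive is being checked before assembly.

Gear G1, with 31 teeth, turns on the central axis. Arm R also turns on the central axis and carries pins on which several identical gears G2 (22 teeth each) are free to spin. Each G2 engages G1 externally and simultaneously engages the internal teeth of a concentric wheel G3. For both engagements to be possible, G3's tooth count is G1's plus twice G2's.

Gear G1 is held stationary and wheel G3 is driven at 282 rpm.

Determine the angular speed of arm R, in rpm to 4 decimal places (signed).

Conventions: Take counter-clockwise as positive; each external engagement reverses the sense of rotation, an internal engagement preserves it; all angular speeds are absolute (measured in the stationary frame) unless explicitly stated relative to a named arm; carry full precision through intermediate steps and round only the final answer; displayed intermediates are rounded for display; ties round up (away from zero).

+199.5283 rpm

class = planetary set [G3 = 31+2·22 = 75; Willis about the carrier]
normalise by the input: solve with ω_ring = 1, then scale by 282 rpm
ring teeth: 31 + 2·22 = 75
31(ω_sun−ω_arm) = −75(ω_ring−ω_arm),  ω_sun = 0, ω_ring = 1
31(0−ω_arm) = −75(1−ω_arm)  ⇒  106·ω_arm = 75  ⇒  ω_arm = 75/106
scale: ω_arm = 75/106 × 282 rpm = +199.5283 rpm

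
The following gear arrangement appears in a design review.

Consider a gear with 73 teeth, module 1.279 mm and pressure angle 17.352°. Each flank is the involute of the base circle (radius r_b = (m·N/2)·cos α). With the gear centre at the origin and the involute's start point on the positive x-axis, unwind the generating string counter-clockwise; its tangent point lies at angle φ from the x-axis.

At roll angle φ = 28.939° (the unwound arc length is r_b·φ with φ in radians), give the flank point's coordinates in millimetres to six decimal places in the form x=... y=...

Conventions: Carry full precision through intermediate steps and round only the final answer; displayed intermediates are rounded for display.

x=49.885222 y=1.865420

single-mesh involute tooth geometry (73T wheel at module 1.279)
pitch radius r_p = m·N/2 = 1.279·73/2 = 46.683500
base radius r_b = r_p·cos α = 46.683500·cos 17.352° = 44.558958
roll angle φ = 28.939° = 0.50508083 rad
x = r_b·(cos φ + φ·sin φ) = 49.885222
y = r_b·(sin φ − φ·cos φ) = 1.865420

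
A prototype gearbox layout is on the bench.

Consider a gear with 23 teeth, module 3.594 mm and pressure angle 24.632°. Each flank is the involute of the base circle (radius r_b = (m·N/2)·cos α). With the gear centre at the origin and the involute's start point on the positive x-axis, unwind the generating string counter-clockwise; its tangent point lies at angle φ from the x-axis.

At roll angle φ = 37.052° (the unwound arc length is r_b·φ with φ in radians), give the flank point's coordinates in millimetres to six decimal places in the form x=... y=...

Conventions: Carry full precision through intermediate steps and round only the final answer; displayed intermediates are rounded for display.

class = single-mesh tooth geometry [base-circle involute, m = 3.594, 23T]
pitch radius r_p = m·N/2 = 3.594·23/2 = 41.331000
base radius r_b = r_p·cos α = 41.331000·cos 24.632° = 37.570023
roll angle φ = 37.052° = 0.64667939 rad
x = r_b·(cos φ + φ·sin φ) = 44.623378
y = r_b·(sin φ − φ·cos φ) = 3.247248

x=44.623378 y=3.247248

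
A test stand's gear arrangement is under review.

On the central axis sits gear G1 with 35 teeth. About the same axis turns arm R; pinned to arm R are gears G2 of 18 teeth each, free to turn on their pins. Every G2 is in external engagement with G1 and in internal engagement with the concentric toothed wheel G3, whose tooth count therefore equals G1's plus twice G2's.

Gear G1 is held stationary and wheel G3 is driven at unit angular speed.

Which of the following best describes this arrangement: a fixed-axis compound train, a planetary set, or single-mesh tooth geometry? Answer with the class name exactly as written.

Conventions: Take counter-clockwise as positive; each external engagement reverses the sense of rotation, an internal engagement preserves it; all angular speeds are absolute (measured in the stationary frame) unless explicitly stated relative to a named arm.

planetary set

recognized (axles ride arm R): planetary set, 35/18/71 teeth
classification: planetary set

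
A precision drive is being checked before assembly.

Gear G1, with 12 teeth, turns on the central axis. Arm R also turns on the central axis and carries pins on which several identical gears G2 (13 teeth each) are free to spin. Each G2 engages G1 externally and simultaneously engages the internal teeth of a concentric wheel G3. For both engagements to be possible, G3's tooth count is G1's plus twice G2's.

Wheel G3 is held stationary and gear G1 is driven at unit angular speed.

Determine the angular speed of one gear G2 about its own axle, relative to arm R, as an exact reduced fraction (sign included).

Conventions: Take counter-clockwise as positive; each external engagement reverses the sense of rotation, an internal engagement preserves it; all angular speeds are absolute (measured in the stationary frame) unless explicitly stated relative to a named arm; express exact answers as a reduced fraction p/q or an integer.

planetary set (12T centre, 13T on arm, 38T internal) — Willis relation
ring teeth: 12 + 2·13 = 38
12(ω_sun−ω_arm) = −38(ω_ring−ω_arm),  ω_ring = 0, ω_sun = 1
12(1−ω_arm) = −38(0−ω_arm)  ⇒  50·ω_arm = 12  ⇒  ω_arm = 6/25
sun–planet mesh: 12·(1−6/25) = −13·(ω_p−ω_arm)  ⇒  ω_p−ω_arm = -228/325
exact speed ratio = -228/325

-228/325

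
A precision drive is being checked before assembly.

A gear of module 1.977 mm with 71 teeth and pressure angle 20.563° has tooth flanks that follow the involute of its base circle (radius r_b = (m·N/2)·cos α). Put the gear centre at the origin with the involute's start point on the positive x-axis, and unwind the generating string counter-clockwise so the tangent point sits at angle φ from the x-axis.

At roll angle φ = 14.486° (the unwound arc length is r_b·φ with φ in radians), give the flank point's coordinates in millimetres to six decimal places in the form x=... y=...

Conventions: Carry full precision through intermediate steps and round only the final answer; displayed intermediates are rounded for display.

x=67.778647 y=0.351740

recognized (one wheel, involute flank): single-mesh tooth geometry, m = 1.977, N = 71
pitch radius r_p = m·N/2 = 1.977·71/2 = 70.183500
base radius r_b = r_p·cos α = 70.183500·cos 20.563° = 65.711867
roll angle φ = 14.486° = 0.25282840 rad
x = r_b·(cos φ + φ·sin φ) = 67.778647
y = r_b·(sin φ − φ·cos φ) = 0.351740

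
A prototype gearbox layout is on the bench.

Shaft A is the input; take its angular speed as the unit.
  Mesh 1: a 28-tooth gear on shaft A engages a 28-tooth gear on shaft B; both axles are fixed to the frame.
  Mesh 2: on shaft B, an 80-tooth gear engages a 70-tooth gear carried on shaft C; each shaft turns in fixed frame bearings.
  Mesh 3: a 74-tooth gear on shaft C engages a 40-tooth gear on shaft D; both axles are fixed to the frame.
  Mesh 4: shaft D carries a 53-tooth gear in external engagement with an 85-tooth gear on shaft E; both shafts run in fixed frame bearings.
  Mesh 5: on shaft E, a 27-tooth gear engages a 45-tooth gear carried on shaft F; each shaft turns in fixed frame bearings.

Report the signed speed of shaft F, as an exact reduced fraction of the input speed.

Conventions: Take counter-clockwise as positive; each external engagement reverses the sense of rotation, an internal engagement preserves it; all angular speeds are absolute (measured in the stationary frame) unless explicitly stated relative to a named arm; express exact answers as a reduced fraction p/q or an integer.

-11766/14875

5-mesh fixed-axis compound train (all bearings frame-fixed)
mesh 1 [28T→28T]: |ω|/ω_in = 1×28/28 = 1, sense flips to −
mesh 2 [80T→70T]: |ω|/ω_in = 1×80/70 = 8/7, sense flips to +
mesh 3 [74T→40T]: |ω|/ω_in = (8/7)×74/40 = 74/35, sense flips to −
mesh 4 [53T→85T]: |ω|/ω_in = (74/35)×53/85 = 3922/2975, sense flips to +
mesh 5 [27T→45T]: |ω|/ω_in = (3922/2975)×27/45 = 11766/14875, sense flips to −
signed output speed (× input speed) = -11766/14875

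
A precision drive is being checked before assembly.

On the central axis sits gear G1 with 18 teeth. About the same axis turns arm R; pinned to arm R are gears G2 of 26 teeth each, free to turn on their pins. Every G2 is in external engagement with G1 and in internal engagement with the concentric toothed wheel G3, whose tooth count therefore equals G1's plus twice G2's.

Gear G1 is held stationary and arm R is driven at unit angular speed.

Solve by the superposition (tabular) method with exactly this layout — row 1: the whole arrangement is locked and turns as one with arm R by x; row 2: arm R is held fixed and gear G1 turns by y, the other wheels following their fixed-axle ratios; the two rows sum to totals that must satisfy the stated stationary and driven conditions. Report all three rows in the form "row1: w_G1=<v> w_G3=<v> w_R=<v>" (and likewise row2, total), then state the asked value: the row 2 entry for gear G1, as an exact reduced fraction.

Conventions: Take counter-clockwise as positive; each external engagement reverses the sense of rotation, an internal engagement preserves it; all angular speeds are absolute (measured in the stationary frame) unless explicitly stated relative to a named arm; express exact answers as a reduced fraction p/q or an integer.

row1: w_G1=1 w_G3=1 w_R=1
row2: w_G1=-1 w_G3=9/35 w_R=0
total: w_G1=0 w_G3=44/35 w_R=1
asked value: -1

planetary set (18T centre, 26T on arm, 70T internal) — Willis relation
row 1 (train locked, turned with arm): all members turn x
row 2: sun turns y, ring = −(18/70)·y, arm 0
boundary: total ω_sun = x + y = 0 and total ω_arm = x = 1  ⇒  y = -1, x = 1
row 2 ring = −(18/70)·(-1) = 9/35
totals (row 1 + row 2): sun 1 + (-1) = 0, ring 1 + 9/35 = 44/35, arm 1 + 0 = 1
asked cell (row2, sun) = -1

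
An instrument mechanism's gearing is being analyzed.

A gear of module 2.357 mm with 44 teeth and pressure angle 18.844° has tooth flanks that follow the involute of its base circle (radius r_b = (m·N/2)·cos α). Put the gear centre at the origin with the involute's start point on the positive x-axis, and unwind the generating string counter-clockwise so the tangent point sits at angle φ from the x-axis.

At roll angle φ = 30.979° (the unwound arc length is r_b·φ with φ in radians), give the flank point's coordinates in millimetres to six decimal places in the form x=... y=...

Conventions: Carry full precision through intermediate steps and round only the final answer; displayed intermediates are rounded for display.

x=55.732166 y=2.510851

recognized (one wheel, involute flank): single-mesh tooth geometry, m = 2.357, N = 44
pitch radius r_p = m·N/2 = 2.357·44/2 = 51.854000
base radius r_b = r_p·cos α = 51.854000·cos 18.844° = 49.074703
roll angle φ = 30.979° = 0.54068555 rad
x = r_b·(cos φ + φ·sin φ) = 55.732166
y = r_b·(sin φ − φ·cos φ) = 2.510851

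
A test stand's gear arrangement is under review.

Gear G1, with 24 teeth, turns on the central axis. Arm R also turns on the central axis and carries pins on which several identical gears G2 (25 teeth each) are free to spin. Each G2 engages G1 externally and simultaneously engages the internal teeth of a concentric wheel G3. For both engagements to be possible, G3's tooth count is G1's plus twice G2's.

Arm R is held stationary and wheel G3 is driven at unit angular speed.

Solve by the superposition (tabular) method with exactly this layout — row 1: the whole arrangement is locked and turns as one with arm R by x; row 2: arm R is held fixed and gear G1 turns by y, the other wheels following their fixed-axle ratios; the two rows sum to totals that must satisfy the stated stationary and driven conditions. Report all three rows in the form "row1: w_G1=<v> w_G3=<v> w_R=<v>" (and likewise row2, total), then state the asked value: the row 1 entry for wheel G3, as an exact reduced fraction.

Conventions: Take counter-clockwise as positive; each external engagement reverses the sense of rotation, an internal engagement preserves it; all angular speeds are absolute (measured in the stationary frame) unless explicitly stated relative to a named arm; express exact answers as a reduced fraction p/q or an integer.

planetary set (24T centre, 25T on arm, 74T internal) — Willis relation
superposition row 1 [locked train]: every member turns x
row 2 — arm fixed, fixed-axis ratios: sun y, ring −(24/74)·y, arm 0
boundary: total ω_arm = x = 0 and total ω_ring = x − (24/74)·y = 1  ⇒  y = -37/12, x = 0
row 2 ring = −(24/74)·(-37/12) = 1
totals (row 1 + row 2): sun 0 + (-37/12) = -37/12, ring 0 + 1 = 1, arm 0 + 0 = 0
asked cell (row1, ring) = 0

row1: w_G1=0 w_G3=0 w_R=0
row2: w_G1=-37/12 w_G3=1 w_R=0
total: w_G1=-37/12 w_G3=1 w_R=0
asked value: 0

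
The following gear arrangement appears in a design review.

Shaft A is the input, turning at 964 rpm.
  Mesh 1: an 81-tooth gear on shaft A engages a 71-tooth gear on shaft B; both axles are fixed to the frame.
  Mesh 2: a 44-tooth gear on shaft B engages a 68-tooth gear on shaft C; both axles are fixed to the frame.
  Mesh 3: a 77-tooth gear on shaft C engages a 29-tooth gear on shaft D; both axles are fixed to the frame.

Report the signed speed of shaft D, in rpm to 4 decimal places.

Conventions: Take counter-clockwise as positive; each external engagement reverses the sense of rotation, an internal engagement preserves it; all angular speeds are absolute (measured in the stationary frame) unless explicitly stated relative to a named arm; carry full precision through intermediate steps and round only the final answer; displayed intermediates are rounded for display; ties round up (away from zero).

recognized (4 fixed axles, 3 meshes): fixed-axis compound train
mesh 1 [81T→71T]: ω = 964.0000×81/71 = 1099.7746 rpm, sense flips to −
mesh 2 [44T→68T]: ω = 1099.7746×44/68 = 711.6189 rpm, sense flips to +
mesh 3 [77T→29T]: ω = 711.6189×77/29 = 1889.4708 rpm, sense flips to −
signed output speed = -1889.4708 rpm

-1889.4708 rpm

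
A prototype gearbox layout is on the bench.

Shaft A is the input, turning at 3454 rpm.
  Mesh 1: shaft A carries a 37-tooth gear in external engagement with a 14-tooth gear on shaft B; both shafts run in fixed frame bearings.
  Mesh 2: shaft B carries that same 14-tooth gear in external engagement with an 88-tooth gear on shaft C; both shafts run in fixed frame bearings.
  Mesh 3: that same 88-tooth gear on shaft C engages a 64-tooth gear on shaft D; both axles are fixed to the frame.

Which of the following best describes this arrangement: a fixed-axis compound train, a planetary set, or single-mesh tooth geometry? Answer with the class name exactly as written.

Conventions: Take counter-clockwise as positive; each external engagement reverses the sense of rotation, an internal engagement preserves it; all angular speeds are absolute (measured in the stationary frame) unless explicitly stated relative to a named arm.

fixed-axis compound train

class = fixed-axis compound train [3 meshes; 3 ratios multiply, 3 sense flips]
classification: fixed-axis compound train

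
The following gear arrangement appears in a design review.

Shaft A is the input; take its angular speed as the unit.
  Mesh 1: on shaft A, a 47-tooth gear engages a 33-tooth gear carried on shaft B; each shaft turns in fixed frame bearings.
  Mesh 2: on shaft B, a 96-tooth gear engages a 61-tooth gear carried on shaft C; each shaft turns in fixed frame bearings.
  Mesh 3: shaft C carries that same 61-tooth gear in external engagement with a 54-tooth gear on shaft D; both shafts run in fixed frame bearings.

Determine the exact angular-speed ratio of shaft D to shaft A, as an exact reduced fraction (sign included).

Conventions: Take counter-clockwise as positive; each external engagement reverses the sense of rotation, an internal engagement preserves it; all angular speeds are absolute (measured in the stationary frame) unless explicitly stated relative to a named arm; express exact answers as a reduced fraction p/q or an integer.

class = fixed-axis compound train [3 meshes; 3 ratios multiply, 3 sense flips]
mesh 1 [47T→33T]: running ratio 47/33, sense −
mesh 2 [96T→61T]: running ratio 1504/671, sense +
mesh 3 [61T→54T]: running ratio 752/297, sense −
ω_out/ω_in = -752/297

-752/297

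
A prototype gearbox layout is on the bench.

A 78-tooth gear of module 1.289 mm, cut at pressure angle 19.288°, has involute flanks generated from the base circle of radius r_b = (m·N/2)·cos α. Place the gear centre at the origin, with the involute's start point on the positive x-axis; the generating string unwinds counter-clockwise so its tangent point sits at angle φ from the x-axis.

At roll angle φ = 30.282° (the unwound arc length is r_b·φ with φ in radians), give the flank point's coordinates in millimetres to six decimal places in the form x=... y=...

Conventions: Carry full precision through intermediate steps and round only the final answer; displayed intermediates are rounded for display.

x=53.620736 y=2.270462

topology: single-mesh involute geometry — m = 1.289, N = 78
pitch radius r_p = m·N/2 = 1.289·78/2 = 50.271000
base radius r_b = r_p·cos α = 50.271000·cos 19.288° = 47.449296
roll angle φ = 30.282° = 0.52852060 rad
x = r_b·(cos φ + φ·sin φ) = 53.620736
y = r_b·(sin φ − φ·cos φ) = 2.270462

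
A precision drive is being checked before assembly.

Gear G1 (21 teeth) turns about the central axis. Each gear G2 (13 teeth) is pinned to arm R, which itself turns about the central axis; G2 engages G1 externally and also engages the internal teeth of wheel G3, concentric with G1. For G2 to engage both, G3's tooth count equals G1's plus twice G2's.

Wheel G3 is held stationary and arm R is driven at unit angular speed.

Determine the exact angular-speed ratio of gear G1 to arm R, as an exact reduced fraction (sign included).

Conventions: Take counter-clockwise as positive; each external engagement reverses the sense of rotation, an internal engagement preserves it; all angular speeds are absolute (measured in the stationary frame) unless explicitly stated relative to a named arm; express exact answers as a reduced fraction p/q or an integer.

class = planetary set [G3 = 21+2·13 = 47; Willis about the carrier]
ring teeth: 21 + 2·13 = 47
21(ω_sun−ω_arm) = −47(ω_ring−ω_arm),  ω_ring = 0, ω_arm = 1
ω_sun = 1 − (47/21)(0−1) = 68/21
ω_out/ω_in = 68/21

68/21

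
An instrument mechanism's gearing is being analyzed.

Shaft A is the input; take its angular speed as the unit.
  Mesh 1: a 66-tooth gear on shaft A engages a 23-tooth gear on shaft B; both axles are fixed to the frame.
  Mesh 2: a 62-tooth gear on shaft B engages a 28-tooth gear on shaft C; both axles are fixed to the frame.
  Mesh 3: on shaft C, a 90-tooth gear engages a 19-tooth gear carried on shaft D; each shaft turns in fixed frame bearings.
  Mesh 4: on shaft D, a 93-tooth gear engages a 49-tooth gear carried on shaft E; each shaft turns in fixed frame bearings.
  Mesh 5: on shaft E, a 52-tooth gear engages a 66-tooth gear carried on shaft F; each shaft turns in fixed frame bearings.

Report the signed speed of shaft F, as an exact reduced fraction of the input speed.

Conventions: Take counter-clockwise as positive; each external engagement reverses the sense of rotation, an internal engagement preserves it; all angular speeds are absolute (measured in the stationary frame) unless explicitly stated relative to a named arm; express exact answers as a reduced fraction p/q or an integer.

5-mesh fixed-axis compound train (all bearings frame-fixed)
mesh 1 [66T→23T]: |ω|/ω_in = 1×66/23 = 66/23, sense flips to −
mesh 2 [62T→28T]: |ω|/ω_in = (66/23)×62/28 = 1023/161, sense flips to +
mesh 3 [90T→19T]: |ω|/ω_in = (1023/161)×90/19 = 92070/3059, sense flips to −
mesh 4 [93T→49T]: |ω|/ω_in = (92070/3059)×93/49 = 8562510/149891, sense flips to +
mesh 5 [52T→66T]: |ω|/ω_in = (8562510/149891)×52/66 = 6746220/149891, sense flips to −
signed output speed (× input speed) = -6746220/149891

-6746220/149891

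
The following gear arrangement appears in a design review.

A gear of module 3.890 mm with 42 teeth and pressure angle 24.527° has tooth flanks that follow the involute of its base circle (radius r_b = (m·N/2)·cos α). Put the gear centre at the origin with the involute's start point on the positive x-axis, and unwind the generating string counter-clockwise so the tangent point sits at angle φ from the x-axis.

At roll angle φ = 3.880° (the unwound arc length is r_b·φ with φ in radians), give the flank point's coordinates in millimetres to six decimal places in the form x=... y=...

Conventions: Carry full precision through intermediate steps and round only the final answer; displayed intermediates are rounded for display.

x=74.488976 y=0.007690

single-mesh involute tooth geometry (42T wheel at module 3.890)
pitch radius r_p = m·N/2 = 3.890·42/2 = 81.690000
base radius r_b = r_p·cos α = 81.690000·cos 24.527° = 74.318764
roll angle φ = 3.880° = 0.06771877 rad
x = r_b·(cos φ + φ·sin φ) = 74.488976
y = r_b·(sin φ − φ·cos φ) = 0.007690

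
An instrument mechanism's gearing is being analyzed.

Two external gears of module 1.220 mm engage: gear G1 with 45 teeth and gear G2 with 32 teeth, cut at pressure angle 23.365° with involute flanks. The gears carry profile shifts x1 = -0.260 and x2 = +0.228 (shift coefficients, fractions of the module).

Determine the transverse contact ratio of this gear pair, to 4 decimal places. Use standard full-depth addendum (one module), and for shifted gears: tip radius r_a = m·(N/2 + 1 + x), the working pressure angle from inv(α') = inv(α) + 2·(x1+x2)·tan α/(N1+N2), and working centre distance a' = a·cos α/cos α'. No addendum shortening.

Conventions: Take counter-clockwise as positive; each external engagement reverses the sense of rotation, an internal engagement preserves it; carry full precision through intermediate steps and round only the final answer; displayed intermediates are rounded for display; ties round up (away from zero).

class = single-mesh tooth geometry [involute pair 45T × 32T, m = 1.220]
base radii: r_b1 = 25.199019, r_b2 = 17.919303
tip radii: r_a1 = 28.352800, r_a2 = 21.018160
inv(α') = inv(23.365°) + 2·(-0.260+0.228)·tan α/(45+32) = 0.02385832  ⇒  α' = 23.25418°
a' = a·cos α / cos α' = 46.9700·cos 23.365°/cos 23.25418° = 46.930872
action lengths: √(r_a1²−r_b1²) = 12.995795, √(r_a2²−r_b2²) = 10.984609
base pitch p_b = π·m·cos α = 3.518447
CR = (12.995795 + 10.984609 − 46.930872·sin 23.25418°)/3.518447 = 1.549430
contact ratio ≈ 1.5494

1.5494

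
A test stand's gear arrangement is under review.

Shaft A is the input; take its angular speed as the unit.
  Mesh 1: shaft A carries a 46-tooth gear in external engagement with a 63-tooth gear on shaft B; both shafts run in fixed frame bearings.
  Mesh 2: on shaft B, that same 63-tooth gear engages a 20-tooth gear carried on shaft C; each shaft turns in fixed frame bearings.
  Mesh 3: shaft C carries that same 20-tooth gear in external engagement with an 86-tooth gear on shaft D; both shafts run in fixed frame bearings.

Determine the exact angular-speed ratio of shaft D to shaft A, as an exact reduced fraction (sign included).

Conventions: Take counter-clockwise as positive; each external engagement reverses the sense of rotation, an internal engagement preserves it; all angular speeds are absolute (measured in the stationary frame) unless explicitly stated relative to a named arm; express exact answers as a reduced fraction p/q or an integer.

-23/43

class = fixed-axis compound train [3 meshes; 3 ratios multiply, 3 sense flips]
mesh 1 [46T→63T]: running ratio 46/63, sense −
mesh 2 [63T→20T]: running ratio 23/10, sense +
mesh 3 [20T→86T]: running ratio 23/43, sense −
ω_out/ω_in = -23/43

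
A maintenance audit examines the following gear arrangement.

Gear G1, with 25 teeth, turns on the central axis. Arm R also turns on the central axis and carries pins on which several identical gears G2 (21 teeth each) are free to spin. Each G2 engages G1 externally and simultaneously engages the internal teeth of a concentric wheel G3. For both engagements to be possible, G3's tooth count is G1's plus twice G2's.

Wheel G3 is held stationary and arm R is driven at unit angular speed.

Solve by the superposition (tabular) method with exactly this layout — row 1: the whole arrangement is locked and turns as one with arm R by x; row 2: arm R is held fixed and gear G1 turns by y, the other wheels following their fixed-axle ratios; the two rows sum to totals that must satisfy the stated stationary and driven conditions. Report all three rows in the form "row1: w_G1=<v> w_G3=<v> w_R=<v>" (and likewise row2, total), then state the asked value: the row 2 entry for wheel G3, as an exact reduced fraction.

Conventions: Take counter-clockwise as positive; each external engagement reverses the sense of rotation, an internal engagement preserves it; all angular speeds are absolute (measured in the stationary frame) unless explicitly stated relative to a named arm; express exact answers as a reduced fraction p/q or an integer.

row1: w_G1=1 w_G3=1 w_R=1
row2: w_G1=67/25 w_G3=-1 w_R=0
total: w_G1=92/25 w_G3=0 w_R=1
asked value: -1

recognized (axles ride arm R): planetary set, 25/21/67 teeth
row 1 (train locked, turned with arm): all members turn x
row 2: sun turns y, ring = −(25/67)·y, arm 0
boundary: total ω_ring = x − (25/67)·y = 0 and total ω_arm = x = 1  ⇒  y = 67/25, x = 1
row 2 ring = −(25/67)·67/25 = -1
totals (row 1 + row 2): sun 1 + 67/25 = 92/25, ring 1 + (-1) = 0, arm 1 + 0 = 1
asked cell (row2, ring) = -1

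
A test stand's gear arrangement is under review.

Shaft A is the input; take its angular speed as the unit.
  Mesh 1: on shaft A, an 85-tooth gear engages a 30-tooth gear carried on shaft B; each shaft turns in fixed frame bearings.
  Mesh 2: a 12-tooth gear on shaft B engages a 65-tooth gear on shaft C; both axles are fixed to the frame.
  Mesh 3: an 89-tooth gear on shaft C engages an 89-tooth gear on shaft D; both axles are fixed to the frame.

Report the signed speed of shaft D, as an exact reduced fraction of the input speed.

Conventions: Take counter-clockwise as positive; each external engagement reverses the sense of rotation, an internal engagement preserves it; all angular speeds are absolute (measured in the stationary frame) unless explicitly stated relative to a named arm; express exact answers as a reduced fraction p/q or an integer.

3-mesh fixed-axis compound train (all bearings frame-fixed)
mesh 1 [85T→30T]: |ω|/ω_in = 1×85/30 = 17/6, sense flips to −
mesh 2 [12T→65T]: |ω|/ω_in = (17/6)×12/65 = 34/65, sense flips to +
mesh 3 [89T→89T]: |ω|/ω_in = (34/65)×89/89 = 34/65, sense flips to −
signed output speed (× input speed) = -34/65

-34/65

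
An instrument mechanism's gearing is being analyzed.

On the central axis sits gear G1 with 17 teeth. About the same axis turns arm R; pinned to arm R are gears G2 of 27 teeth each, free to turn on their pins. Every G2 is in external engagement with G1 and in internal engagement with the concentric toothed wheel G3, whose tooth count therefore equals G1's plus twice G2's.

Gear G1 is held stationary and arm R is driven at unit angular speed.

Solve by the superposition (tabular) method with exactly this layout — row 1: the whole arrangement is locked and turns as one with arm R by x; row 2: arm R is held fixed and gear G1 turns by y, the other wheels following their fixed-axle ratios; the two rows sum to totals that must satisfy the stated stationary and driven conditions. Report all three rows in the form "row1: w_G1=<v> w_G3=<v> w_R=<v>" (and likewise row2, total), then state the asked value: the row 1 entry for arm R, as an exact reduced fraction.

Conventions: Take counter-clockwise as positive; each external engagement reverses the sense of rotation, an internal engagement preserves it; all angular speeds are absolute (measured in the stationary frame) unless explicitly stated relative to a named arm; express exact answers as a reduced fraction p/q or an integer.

row1: w_G1=1 w_G3=1 w_R=1
row2: w_G1=-1 w_G3=17/71 w_R=0
total: w_G1=0 w_G3=88/71 w_R=1
asked value: 1

planetary set (17T centre, 27T on arm, 71T internal) — Willis relation
row 1: whole set turns with the arm by x
row 2 — arm fixed, fixed-axis ratios: sun y, ring −(17/71)·y, arm 0
boundary: total ω_sun = x + y = 0 and total ω_arm = x = 1  ⇒  y = -1, x = 1
row 2 ring = −(17/71)·(-1) = 17/71
totals (row 1 + row 2): sun 1 + (-1) = 0, ring 1 + 17/71 = 88/71, arm 1 + 0 = 1
asked cell (row1, arm) = 1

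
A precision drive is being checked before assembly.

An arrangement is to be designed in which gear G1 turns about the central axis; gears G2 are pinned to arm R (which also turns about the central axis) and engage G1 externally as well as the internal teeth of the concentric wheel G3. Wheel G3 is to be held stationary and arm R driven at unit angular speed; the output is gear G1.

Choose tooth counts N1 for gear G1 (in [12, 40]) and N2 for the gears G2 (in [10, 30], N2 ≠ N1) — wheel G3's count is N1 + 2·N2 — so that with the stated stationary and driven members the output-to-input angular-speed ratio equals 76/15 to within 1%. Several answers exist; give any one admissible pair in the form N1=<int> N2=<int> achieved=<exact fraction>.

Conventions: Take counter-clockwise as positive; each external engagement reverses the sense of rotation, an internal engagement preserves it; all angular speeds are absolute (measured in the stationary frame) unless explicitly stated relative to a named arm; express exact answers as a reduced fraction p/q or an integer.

N1=15 N2=23 achieved=76/15

design class (target 76/15): planetary set
Willis with ω_ring = 0: ω_sun/ω_arm = (N1+N3)/N1; set equal to 76/15  ⇒  N3/N1 = 76/15 − 1 = 61/15
N3 = N1 + 2·N2  ⇒  N2/N1 = (N3/N1 − 1)/2 = (61/15 − 1)/2 = 23/15
smallest multiple with N1 ≥ 12 and N2 ≥ 10: k = 1  ⇒  N1 = 1·15 = 15, N2 = 1·23 = 23 (N1 ≤ 40, N2 ≤ 30, N2 ≠ N1 ✓), N3 = 15 + 2·23 = 61
check: (N1+N3)/N1 with N1 = 15, N3 = 61 gives 76/15; |achieved − target| = 0 ≤ 19/375 ✓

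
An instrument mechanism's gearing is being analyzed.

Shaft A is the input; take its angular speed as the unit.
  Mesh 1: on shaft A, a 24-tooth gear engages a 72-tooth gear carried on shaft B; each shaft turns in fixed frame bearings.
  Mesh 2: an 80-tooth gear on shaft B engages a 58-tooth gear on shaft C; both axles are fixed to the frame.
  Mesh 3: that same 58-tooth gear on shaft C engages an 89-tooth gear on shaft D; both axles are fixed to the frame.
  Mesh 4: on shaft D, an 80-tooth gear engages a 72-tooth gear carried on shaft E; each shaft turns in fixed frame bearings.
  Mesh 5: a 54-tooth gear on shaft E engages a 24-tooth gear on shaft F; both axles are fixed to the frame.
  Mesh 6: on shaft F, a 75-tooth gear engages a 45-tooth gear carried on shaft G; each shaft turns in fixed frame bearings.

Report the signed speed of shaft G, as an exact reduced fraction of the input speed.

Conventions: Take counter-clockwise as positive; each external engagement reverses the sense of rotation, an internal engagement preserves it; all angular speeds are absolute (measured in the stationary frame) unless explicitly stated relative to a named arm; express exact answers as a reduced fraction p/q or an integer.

6-mesh fixed-axis compound train (all bearings frame-fixed)
mesh 1 [24T→72T]: |ω|/ω_in = 1×24/72 = 1/3, sense flips to −
mesh 2 [80T→58T]: |ω|/ω_in = (1/3)×80/58 = 40/87, sense flips to +
mesh 3 [58T→89T]: |ω|/ω_in = (40/87)×58/89 = 80/267, sense flips to −
mesh 4 [80T→72T]: |ω|/ω_in = (80/267)×80/72 = 800/2403, sense flips to +
mesh 5 [54T→24T]: |ω|/ω_in = (800/2403)×54/24 = 200/267, sense flips to −
mesh 6 [75T→45T]: |ω|/ω_in = (200/267)×75/45 = 1000/801, sense flips to +
signed output speed (× input speed) = 1000/801

1000/801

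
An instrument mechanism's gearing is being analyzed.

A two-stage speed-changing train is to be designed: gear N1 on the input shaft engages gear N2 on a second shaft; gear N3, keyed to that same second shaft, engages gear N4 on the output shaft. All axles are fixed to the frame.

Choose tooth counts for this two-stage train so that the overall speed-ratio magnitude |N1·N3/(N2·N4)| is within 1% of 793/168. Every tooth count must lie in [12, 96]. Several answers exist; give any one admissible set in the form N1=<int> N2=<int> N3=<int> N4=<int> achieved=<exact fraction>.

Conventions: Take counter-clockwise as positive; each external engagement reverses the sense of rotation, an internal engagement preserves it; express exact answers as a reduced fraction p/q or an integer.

N1=13 N2=12 N3=61 N4=14 achieved=793/168

2-stage fixed-axis compound train for ratio 793/168
target = 793/168 in lowest terms: an exact hit needs N1·N3 = k·793 and N2·N4 = k·168 for one integer k, every count in [12, 96]; additionally prefer no 1:1 stage (N1 ≠ N2, N3 ≠ N4)
k = 1: N1·N3 = 793 = 13·61, N2·N4 = 168 = 12·14
achieved = 13·61/(12·14) = 793/168; |achieved − target| = 0 ≤ 793/16800 ✓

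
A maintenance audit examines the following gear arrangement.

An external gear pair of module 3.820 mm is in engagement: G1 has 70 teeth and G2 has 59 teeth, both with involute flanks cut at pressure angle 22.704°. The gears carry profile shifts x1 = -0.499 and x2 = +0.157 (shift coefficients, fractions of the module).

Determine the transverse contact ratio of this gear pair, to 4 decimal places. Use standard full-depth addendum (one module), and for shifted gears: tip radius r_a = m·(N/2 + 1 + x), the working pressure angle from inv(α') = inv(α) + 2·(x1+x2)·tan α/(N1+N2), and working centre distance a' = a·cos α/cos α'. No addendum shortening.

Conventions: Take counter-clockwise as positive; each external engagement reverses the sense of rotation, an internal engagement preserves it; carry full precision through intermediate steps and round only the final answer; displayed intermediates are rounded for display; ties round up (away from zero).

recognized (one external pair, fixed centres): single-mesh tooth geometry, m = 3.820, N1 = 70, N2 = 59
base radii: r_b1 = 123.339740, r_b2 = 103.957781
tip radii: r_a1 = 135.613820, r_a2 = 117.109740
inv(α') = inv(22.704°) + 2·(-0.499+0.157)·tan α/(70+59) = 0.01991309  ⇒  α' = 21.95049°
a' = a·cos α / cos α' = 246.3900·cos 22.704°/cos 21.95049° = 245.062813
action lengths: √(r_a1²−r_b1²) = 56.377448, √(r_a2²−r_b2²) = 53.920970
base pitch p_b = π·m·cos α = 11.070949
CR = (56.377448 + 53.920970 − 245.062813·sin 21.95049°)/11.070949 = 1.688440
contact ratio ≈ 1.6884

1.6884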